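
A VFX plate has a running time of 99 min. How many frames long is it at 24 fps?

99 min = 5940 s.
Frames = 5940 × 24 = 142560.

142560 frames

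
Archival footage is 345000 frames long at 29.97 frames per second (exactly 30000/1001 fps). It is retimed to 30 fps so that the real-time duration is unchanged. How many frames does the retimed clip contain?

Target frames = source frames × (target rate / source rate) = 345000 × (30)/(30000/1001) = 345000 × 1001/1000 = 345345.

345345 frames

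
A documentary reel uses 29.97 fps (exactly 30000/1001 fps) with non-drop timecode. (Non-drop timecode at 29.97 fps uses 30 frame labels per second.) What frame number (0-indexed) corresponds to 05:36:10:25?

Total seconds to the label: (5 × 3600 + 36 × 60 + 10) = 20170.
Frame index = 20170 × 30 + 25 = 605125.

605125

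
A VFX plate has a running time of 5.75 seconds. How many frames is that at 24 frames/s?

Frames = 5.75 × 24 = 138.

138 frames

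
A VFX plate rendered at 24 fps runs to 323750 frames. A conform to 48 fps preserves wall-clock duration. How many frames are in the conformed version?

647500 frames

Target frames = source frames × (target rate / source rate) = 323750 × (48)/(24) = 323750 × 2 = 647500.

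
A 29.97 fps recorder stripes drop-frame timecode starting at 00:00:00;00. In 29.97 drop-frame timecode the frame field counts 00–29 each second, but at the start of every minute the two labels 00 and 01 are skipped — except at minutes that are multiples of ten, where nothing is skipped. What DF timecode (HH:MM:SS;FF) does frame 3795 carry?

00:02:06;19

Ten DF minutes hold 17982 frames, so frame 3795 lies in block 0 (frames 0–17981) with 3795 frames into that block.
The block's first minute is 1800 frames and the rest 1798 each; 3795 frames reaches minute 2, so 0 × 18 + 2 × 2 = 4 labels have been skipped so far.
Adding those back, label number 3795 + 4 = 3799 at 30 labels/s is 126 s + 19 f = 0 h 2 min 6 s frame 19, i.e. 00:02:06;19.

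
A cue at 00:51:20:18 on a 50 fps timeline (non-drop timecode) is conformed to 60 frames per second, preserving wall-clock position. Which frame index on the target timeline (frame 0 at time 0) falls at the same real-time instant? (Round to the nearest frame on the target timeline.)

Source frame index: (0×3600 + 51×60 + 20) × 50 + 18 = 154018.
Real time: 154018 / (50) = 77009/25 s.
Target frame: (77009/25) × (60) = 924108/5 ≈ 184821.600 → 184822.

frame 184822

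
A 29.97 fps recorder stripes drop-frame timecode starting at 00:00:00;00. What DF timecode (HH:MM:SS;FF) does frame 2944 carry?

00:01:38;06

Each 10-minute DF block holds 10 × 60 × 30 − 9 × 2 = 17982 frames. 2944 ÷ 17982 → 0 full blocks, remainder 2944.
Within the partial block the first minute is 1800 frames and each further minute 1798, so 1 further minute boundary passed. Total skipped labels = 18 × 0 + 2 × 1 = 2.
Non-drop label index = 2944 + 2 = 2946; at 30 labels/s that is 00:01:38:06, i.e. DF 00:01:38;06.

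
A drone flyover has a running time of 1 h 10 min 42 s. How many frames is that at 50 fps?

1 h 10 min 42 s = 4242 s.
Frames = 4242 × 50 = 212100.

212100 frames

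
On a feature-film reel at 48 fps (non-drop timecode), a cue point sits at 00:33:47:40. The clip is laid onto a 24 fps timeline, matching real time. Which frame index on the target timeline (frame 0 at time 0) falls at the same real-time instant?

frame 48668

Source frame index: (0×3600 + 33×60 + 47) × 48 + 40 = 97336.
Real time: 97336 / (48) = 12167/6 s.
Target frame: (12167/6) × (24) = 48668.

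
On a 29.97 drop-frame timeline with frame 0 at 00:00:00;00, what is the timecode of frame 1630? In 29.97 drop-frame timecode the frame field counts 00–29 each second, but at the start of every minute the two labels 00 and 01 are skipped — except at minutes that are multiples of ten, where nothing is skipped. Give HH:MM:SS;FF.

00:00:54;10

Ten DF minutes hold 17982 frames, so frame 1630 lies in block 0 (frames 0–17981) with 1630 frames into that block.
The block's first minute is 1800 frames and the rest 1798 each; 1630 frames reaches minute 0, so 0 × 18 + 0 × 2 = 0 labels have been skipped so far.
Adding those back, label number 1630 + 0 = 1630 at 30 labels/s is 54 s + 10 f = 0 h 0 min 54 s frame 10, i.e. 00:00:54;10.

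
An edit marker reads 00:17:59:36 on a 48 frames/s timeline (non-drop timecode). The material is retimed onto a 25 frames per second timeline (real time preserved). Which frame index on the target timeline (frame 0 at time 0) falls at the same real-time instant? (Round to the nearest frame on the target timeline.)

Source frame index: (0×3600 + 17×60 + 59) × 48 + 36 = 51828.
Real time: 51828 / (48) = 4319/4 s.
Target frame: (4319/4) × (25) = 107975/4 ≈ 26993.750 → 26994.

frame 26994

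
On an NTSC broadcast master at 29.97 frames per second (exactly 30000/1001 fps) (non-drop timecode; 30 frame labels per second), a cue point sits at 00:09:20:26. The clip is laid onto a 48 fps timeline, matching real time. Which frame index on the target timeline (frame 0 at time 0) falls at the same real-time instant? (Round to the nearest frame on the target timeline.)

Source frame index: (0×3600 + 9×60 + 20) × 30 + 26 = 16826.
Real time: 16826 / (30000/1001) = 8421413/15000 s.
Target frame: (8421413/15000) × (48) = 16842826/625 ≈ 26948.522 → 26949.

frame 26949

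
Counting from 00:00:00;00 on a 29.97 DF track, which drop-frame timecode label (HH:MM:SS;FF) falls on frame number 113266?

Ten DF minutes hold 17982 frames, so frame 113266 lies in block 6 (frames 107892–125873) with 5374 frames into that block.
The block's first minute is 1800 frames and the rest 1798 each; 5374 frames reaches minute 2, so 6 × 18 + 2 × 2 = 112 labels have been skipped so far.
Adding those back, label number 113266 + 112 = 113378 at 30 labels/s is 3779 s + 8 f = 1 h 2 min 59 s frame 8, i.e. 01:02:59;08.

01:02:59;08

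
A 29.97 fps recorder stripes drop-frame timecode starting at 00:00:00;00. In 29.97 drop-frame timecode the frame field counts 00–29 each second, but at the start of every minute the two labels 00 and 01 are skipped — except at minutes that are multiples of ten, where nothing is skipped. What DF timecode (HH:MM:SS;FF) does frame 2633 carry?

00:01:27;25

Ten DF minutes hold 17982 frames, so frame 2633 lies in block 0 (frames 0–17981) with 2633 frames into that block.
The block's first minute is 1800 frames and the rest 1798 each; 2633 frames reaches minute 1, so 0 × 18 + 1 × 2 = 2 labels have been skipped so far.
Adding those back, label number 2633 + 2 = 2635 at 30 labels/s is 87 s + 25 f = 0 h 1 min 27 s frame 25, i.e. 00:01:27;25.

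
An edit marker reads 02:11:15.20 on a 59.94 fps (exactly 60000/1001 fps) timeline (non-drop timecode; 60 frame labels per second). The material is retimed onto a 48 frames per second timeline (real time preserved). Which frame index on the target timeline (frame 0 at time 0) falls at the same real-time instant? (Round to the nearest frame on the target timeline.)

Source frame index: (2×3600 + 11×60 + 15) × 60 + 20 = 472520.
Real time: 472520 / (60000/1001) = 11824813/1500 s.
Target frame: (11824813/1500) × (48) = 47299252/125 ≈ 378394.016 → 378394.

frame 378394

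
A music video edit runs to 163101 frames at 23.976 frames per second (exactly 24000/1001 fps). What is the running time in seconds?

6802.670875 seconds

Running time = 163101 / (24000/1001) = 6802.670875 s.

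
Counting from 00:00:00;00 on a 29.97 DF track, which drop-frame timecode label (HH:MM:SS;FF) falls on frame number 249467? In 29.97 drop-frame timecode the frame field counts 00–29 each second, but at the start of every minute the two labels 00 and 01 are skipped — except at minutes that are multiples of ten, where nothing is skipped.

Ten DF minutes hold 17982 frames, so frame 249467 lies in block 13 (frames 233766–251747) with 15701 frames into that block.
The block's first minute is 1800 frames and the rest 1798 each; 15701 frames reaches minute 8, so 13 × 18 + 8 × 2 = 250 labels have been skipped so far.
Adding those back, label number 249467 + 250 = 249717 at 30 labels/s is 8323 s + 27 f = 2 h 18 min 43 s frame 27, i.e. 02:18:43;27.

02:18:43;27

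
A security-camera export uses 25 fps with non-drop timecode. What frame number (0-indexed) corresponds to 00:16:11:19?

24294

Total seconds to the label: (0 × 3600 + 16 × 60 + 11) = 971.
Frame index = 971 × 25 + 19 = 24294.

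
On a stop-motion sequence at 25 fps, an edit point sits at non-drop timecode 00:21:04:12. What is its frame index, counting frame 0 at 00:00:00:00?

frame 31612

Total seconds to the label: (0 × 3600 + 21 × 60 + 4) = 1264.
Frame index = 1264 × 25 + 12 = 31612.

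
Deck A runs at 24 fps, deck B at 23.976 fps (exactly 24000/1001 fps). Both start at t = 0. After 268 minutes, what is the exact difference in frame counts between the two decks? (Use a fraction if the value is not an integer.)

268 min = 16080 s.
A emits 24 × 16080 = 385920 frames; B emits 24000/1001 × 16080 = 385920000/1001.
Difference = 385920/1001 frames (≈ 385.5345); B is behind A.

385920/1001 frames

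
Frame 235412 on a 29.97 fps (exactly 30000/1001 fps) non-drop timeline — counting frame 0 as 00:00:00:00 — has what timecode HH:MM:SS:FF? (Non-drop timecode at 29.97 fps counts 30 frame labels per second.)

02:10:47:02

235412 ÷ 30 = 7847 full seconds, remainder 2 frames.
7847 s = 2 h 10 min 47 s.
Timecode: 02:10:47:02.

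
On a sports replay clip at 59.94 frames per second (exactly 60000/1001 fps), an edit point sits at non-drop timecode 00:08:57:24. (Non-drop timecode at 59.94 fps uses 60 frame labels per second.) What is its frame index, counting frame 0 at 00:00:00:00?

frame 32244

Total seconds to the label: (0 × 3600 + 8 × 60 + 57) = 537.
Frame index = 537 × 60 + 24 = 32244.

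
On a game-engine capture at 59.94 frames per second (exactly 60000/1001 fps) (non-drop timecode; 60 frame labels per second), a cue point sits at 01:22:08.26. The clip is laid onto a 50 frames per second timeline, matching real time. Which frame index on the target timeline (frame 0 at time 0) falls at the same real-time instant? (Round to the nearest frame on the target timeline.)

Source frame index: (1×3600 + 22×60 + 8) × 60 + 26 = 295706.
Real time: 295706 / (60000/1001) = 148000853/30000 s.
Target frame: (148000853/30000) × (50) = 148000853/600 ≈ 246668.088 → 246668.

frame 246668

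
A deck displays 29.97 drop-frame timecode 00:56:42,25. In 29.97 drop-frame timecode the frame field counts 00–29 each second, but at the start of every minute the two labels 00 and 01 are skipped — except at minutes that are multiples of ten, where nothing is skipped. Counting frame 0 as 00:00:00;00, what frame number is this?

As if non-drop at 30 labels/s: (0 × 3600 + 56 × 60 + 42) × 30 + 25 = 102085.
Minute boundaries passed: 56; those not divisible by 10: 56 − 5 = 51; dropped labels = 2 × 51 = 102.
Actual frame index = 102085 − 102 = 101983.

101983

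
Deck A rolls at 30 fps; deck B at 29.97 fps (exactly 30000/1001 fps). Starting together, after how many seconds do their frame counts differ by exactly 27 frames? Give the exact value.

The gap grows by |30000/1001 − 30| = 30/1001 frames per second.
Time for a 27-frame gap: 27 ÷ (30/1001) = 900.9 s.

900.9 seconds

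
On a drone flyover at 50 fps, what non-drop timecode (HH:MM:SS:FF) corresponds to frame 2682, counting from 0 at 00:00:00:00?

00:00:53:32

2682 ÷ 50 = 53 full seconds, remainder 32 frames.
53 s = 0 h 0 min 53 s.
Timecode: 00:00:53:32.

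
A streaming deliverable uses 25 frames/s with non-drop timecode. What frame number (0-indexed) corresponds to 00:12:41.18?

Total seconds to the label: (0 × 3600 + 12 × 60 + 41) = 761.
Frame index = 761 × 25 + 18 = 19043.

frame 19043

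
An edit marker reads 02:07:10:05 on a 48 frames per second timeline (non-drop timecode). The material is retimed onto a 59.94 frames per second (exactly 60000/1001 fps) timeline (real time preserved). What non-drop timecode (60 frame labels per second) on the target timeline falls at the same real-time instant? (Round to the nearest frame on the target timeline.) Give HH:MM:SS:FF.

Source frame index: (2×3600 + 7×60 + 10) × 48 + 5 = 366245.
Real time: 366245 / (48) = 366245/48 s.
Target frame: (366245/48) × (60000/1001) = 41618750/91 ≈ 457348.901 → 457349.
At 60 labels/s: frame 457349 → 02:07:02:29.

02:07:02:29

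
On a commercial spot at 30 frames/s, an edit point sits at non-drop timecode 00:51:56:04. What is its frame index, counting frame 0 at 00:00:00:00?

frame 93484

Total seconds to the label: (0 × 3600 + 51 × 60 + 56) = 3116.
Frame index = 3116 × 30 + 4 = 93484.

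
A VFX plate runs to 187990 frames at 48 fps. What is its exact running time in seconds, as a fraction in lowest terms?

93995/24 seconds

Running time = 187990 ÷ (48) = 187990 × 1/48 = 93995/24 s.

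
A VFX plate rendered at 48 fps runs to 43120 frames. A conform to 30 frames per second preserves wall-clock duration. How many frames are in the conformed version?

Target frames = source frames × (target rate / source rate) = 43120 × (30)/(48) = 43120 × 5/8 = 26950.

26950 frames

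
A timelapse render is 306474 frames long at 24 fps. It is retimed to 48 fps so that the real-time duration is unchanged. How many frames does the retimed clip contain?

Target frames = source frames × (target rate / source rate) = 306474 × (48)/(24) = 306474 × 2 = 612948.

612948 frames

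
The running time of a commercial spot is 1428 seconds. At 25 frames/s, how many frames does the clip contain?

Frames = 1428 × 25 = 35700.

35700 frames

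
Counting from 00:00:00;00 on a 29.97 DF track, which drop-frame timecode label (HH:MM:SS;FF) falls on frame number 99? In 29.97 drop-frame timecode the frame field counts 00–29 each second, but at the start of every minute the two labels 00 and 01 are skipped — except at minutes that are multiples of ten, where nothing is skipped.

00:00:03;09

Each 10-minute DF block holds 10 × 60 × 30 − 9 × 2 = 17982 frames. 99 ÷ 17982 → 0 full blocks, remainder 99.
Within the partial block the first minute is 1800 frames and each further minute 1798, so 0 further minute boundaries passed. Total skipped labels = 18 × 0 + 2 × 0 = 0.
Non-drop label index = 99 + 0 = 99; at 30 labels/s that is 00:00:03:09, i.e. DF 00:00:03;09.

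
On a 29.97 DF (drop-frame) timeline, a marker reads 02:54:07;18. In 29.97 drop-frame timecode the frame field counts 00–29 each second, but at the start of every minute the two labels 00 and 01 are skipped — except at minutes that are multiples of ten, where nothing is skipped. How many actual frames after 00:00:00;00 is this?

As if non-drop at 30 labels/s: (2 × 3600 + 54 × 60 + 7) × 30 + 18 = 313428.
Minute boundaries passed: 174; those not divisible by 10: 174 − 17 = 157; dropped labels = 2 × 157 = 314.
Actual frame index = 313428 − 314 = 313114.

313114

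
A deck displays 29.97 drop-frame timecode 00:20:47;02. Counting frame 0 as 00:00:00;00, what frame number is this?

As if non-drop at 30 labels/s: (0 × 3600 + 20 × 60 + 47) × 30 + 2 = 37412.
Minute boundaries passed: 20; those not divisible by 10: 20 − 2 = 18; dropped labels = 2 × 18 = 36.
Actual frame index = 37412 − 36 = 37376.

37376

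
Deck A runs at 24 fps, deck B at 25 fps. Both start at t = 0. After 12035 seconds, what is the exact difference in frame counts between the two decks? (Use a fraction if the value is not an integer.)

12035 frames

A emits 24 × 12035 = 288840 frames; B emits 25 × 12035 = 300875.
Difference = 12035 frames; B is ahead of A.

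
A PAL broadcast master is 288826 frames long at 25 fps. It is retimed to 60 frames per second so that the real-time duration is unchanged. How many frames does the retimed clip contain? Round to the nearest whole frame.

693182 frames

Frames at target rate = 288826 × (60) / (25) = 3465912/5 ≈ 693182.400.
Nearest whole frame: 693182.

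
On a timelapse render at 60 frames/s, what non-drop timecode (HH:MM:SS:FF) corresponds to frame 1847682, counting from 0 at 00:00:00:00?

08:33:14:42

1847682 ÷ 60 = 30794 full seconds, remainder 42 frames.
30794 s = 8 h 33 min 14 s.
Timecode: 08:33:14:42.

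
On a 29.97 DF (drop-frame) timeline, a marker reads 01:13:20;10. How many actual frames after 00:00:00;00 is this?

131878

As if non-drop at 30 labels/s: (1 × 3600 + 13 × 60 + 20) × 30 + 10 = 132010.
Minute boundaries passed: 73; those not divisible by 10: 73 − 7 = 66; dropped labels = 2 × 66 = 132.
Actual frame index = 132010 − 132 = 131878.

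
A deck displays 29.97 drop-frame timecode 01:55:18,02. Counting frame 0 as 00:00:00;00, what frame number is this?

Complete 10-minute blocks: 11, each 17982 frames → 197802.
Remaining 5 whole minutes in the current block: 1800 + 4 × 1798 = 8992 frames.
Within the current minute: 18 × 30 + 2 − 2 = 540 (labels ;00/;01 skipped at this minute). Total = 197802 + 8992 + 540 = 207334.

207334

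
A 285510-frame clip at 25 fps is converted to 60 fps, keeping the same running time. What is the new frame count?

Target frames = source frames × (target rate / source rate) = 285510 × (60)/(25) = 285510 × 12/5 = 685224.

685224 frames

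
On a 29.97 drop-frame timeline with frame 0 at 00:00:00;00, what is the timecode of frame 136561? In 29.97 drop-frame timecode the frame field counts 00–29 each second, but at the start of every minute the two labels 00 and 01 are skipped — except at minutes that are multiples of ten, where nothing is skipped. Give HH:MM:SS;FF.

Ten DF minutes hold 17982 frames, so frame 136561 lies in block 7 (frames 125874–143855) with 10687 frames into that block.
The block's first minute is 1800 frames and the rest 1798 each; 10687 frames reaches minute 5, so 7 × 18 + 5 × 2 = 136 labels have been skipped so far.
Adding those back, label number 136561 + 136 = 136697 at 30 labels/s is 4556 s + 17 f = 1 h 15 min 56 s frame 17, i.e. 01:15:56;17.

01:15:56;17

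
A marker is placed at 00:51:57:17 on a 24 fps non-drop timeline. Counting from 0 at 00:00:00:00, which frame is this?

Total seconds to the label: (0 × 3600 + 51 × 60 + 57) = 3117.
Frame index = 3117 × 24 + 17 = 74825.

74825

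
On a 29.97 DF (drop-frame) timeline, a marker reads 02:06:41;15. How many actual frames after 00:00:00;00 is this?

227817

Complete 10-minute blocks: 12, each 17982 frames → 215784.
Remaining 6 whole minutes in the current block: 1800 + 5 × 1798 = 10790 frames.
Within the current minute: 41 × 30 + 15 − 2 = 1243 (labels ;00/;01 skipped at this minute). Total = 215784 + 10790 + 1243 = 227817.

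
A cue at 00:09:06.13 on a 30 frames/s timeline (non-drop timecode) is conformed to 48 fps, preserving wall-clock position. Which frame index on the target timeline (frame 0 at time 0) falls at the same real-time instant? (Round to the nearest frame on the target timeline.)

Source frame index: (0×3600 + 9×60 + 6) × 30 + 13 = 16393.
Real time: 16393 / (30) = 16393/30 s.
Target frame: (16393/30) × (48) = 131144/5 ≈ 26228.800 → 26229.

frame 26229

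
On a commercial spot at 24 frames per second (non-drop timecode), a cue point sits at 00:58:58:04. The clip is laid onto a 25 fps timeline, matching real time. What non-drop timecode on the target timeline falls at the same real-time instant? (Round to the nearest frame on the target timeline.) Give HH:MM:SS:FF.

00:58:58:04

Source frame index: (0×3600 + 58×60 + 58) × 24 + 4 = 84916.
Real time: 84916 / (24) = 21229/6 s.
Target frame: (21229/6) × (25) = 530725/6 ≈ 88454.167 → 88454.
At 25 labels/s: frame 88454 → 00:58:58:04.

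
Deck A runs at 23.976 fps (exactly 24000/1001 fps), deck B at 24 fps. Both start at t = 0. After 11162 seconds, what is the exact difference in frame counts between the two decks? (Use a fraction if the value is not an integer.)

267888/1001 frames

A emits 24000/1001 × 11162 = 267888000/1001 frames; B emits 24 × 11162 = 267888.
Difference = 267888/1001 frames (≈ 267.6204); B is ahead of A.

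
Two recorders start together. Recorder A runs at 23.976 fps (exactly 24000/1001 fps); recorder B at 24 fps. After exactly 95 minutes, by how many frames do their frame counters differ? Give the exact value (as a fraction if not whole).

95 min = 5700 s.
A emits 24000/1001 × 5700 = 136800000/1001 frames; B emits 24 × 5700 = 136800.
Difference = 136800/1001 frames (≈ 136.6633); B is ahead of A.

136800/1001 frames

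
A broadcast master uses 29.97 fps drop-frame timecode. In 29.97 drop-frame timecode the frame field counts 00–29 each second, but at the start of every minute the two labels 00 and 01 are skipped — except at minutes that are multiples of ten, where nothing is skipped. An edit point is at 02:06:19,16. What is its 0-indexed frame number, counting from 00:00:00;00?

227158

As if non-drop at 30 labels/s: (2 × 3600 + 6 × 60 + 19) × 30 + 16 = 227386.
Minute boundaries passed: 126; those not divisible by 10: 126 − 12 = 114; dropped labels = 2 × 114 = 228.
Actual frame index = 227386 − 228 = 227158.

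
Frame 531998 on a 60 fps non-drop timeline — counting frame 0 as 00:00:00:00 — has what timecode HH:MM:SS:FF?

02:27:46:38

531998 ÷ 60 = 8866 full seconds, remainder 38 frames.
8866 s = 2 h 27 min 46 s.
Timecode: 02:27:46:38.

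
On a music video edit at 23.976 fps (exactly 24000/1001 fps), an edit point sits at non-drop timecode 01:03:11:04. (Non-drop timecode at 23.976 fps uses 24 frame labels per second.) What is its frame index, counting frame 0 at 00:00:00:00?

frame 90988

Total seconds to the label: (1 × 3600 + 3 × 60 + 11) = 3791.
Frame index = 3791 × 24 + 4 = 90988.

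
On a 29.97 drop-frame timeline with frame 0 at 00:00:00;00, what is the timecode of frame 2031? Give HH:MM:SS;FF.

Ten DF minutes hold 17982 frames, so frame 2031 lies in block 0 (frames 0–17981) with 2031 frames into that block.
The block's first minute is 1800 frames and the rest 1798 each; 2031 frames reaches minute 1, so 0 × 18 + 1 × 2 = 2 labels have been skipped so far.
Adding those back, label number 2031 + 2 = 2033 at 30 labels/s is 67 s + 23 f = 0 h 1 min 7 s frame 23, i.e. 00:01:07;23.

00:01:07;23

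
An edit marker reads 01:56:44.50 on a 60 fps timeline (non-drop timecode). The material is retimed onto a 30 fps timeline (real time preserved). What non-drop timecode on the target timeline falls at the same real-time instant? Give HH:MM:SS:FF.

Source frame index: (1×3600 + 56×60 + 44) × 60 + 50 = 420290.
Real time: 420290 / (60) = 42029/6 s.
Target frame: (42029/6) × (30) = 210145.
At 30 labels/s: frame 210145 → 01:56:44:25.

01:56:44:25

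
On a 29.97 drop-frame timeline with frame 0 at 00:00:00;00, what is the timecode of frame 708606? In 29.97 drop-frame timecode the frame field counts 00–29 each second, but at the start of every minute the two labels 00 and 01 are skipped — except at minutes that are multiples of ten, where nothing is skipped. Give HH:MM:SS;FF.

Each 10-minute DF block holds 10 × 60 × 30 − 9 × 2 = 17982 frames. 708606 ÷ 17982 → 39 full blocks, remainder 7308.
Within the partial block the first minute is 1800 frames and each further minute 1798, so 4 further minute boundaries passed. Total skipped labels = 18 × 39 + 2 × 4 = 710.
Non-drop label index = 708606 + 710 = 709316; at 30 labels/s that is 06:34:03:26, i.e. DF 06:34:03;26.

06:34:03;26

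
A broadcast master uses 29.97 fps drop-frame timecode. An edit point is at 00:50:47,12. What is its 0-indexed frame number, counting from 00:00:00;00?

91332

As if non-drop at 30 labels/s: (0 × 3600 + 50 × 60 + 47) × 30 + 12 = 91422.
Minute boundaries passed: 50; those not divisible by 10: 50 − 5 = 45; dropped labels = 2 × 45 = 90.
Actual frame index = 91422 − 90 = 91332.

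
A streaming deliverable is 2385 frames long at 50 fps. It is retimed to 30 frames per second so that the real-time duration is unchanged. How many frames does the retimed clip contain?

1431 frames

Target frames = source frames × (target rate / source rate) = 2385 × (30)/(50) = 2385 × 3/5 = 1431.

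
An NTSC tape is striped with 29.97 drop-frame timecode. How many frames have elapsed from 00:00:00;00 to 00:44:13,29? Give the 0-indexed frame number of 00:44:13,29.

79539

Complete 10-minute blocks: 4, each 17982 frames → 71928.
Remaining 4 whole minutes in the current block: 1800 + 3 × 1798 = 7194 frames.
Within the current minute: 13 × 30 + 29 − 2 = 417 (labels ;00/;01 skipped at this minute). Total = 71928 + 7194 + 417 = 79539.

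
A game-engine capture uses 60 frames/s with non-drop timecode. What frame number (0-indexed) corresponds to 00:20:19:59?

Total seconds to the label: (0 × 3600 + 20 × 60 + 19) = 1219.
Frame index = 1219 × 60 + 59 = 73199.

frame 73199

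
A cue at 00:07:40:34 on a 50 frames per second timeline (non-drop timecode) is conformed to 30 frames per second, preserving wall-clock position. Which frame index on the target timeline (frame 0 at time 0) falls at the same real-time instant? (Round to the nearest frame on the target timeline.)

frame 13820

Source frame index: (0×3600 + 7×60 + 40) × 50 + 34 = 23034.
Real time: 23034 / (50) = 11517/25 s.
Target frame: (11517/25) × (30) = 69102/5 ≈ 13820.400 → 13820.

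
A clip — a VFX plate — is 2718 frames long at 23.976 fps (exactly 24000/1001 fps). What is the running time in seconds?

113.36325 seconds

Running time = 2718 / (24000/1001) = 113.36325 s.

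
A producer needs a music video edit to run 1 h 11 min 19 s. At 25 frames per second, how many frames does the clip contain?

106975 frames

1 h 11 min 19 s = 4279 s.
Frames = 4279 × 25 = 106975.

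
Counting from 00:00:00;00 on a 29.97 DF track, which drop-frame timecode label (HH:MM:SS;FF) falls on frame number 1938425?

17:57:58;25

Each 10-minute DF block holds 10 × 60 × 30 − 9 × 2 = 17982 frames. 1938425 ÷ 17982 → 107 full blocks, remainder 14351.
Within the partial block the first minute is 1800 frames and each further minute 1798, so 7 further minute boundaries passed. Total skipped labels = 18 × 107 + 2 × 7 = 1940.
Non-drop label index = 1938425 + 1940 = 1940365; at 30 labels/s that is 17:57:58:25, i.e. DF 17:57:58;25.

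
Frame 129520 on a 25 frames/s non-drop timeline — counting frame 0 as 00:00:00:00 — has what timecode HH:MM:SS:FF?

129520 ÷ 25 = 5180 full seconds, remainder 20 frames.
5180 s = 1 h 26 min 20 s.
Timecode: 01:26:20:20.

01:26:20:20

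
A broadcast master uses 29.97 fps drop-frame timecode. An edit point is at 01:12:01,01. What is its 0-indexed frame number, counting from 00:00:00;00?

129501

As if non-drop at 30 labels/s: (1 × 3600 + 12 × 60 + 1) × 30 + 1 = 129631.
Minute boundaries passed: 72; those not divisible by 10: 72 − 7 = 65; dropped labels = 2 × 65 = 130.
Actual frame index = 129631 − 130 = 129501.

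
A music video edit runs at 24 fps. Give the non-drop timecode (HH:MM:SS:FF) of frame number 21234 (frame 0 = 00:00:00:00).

21234 ÷ 24 = 884 full seconds, remainder 18 frames.
884 s = 0 h 14 min 44 s.
Timecode: 00:14:44:18.

00:14:44:18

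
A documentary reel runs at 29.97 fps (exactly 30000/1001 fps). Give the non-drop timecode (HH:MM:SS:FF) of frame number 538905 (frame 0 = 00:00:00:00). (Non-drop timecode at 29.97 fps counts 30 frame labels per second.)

04:59:23:15

538905 ÷ 30 = 17963 full seconds, remainder 15 frames.
17963 s = 4 h 59 min 23 s.
Timecode: 04:59:23:15.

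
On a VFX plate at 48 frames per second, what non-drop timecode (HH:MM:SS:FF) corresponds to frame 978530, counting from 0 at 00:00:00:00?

05:39:46:02

978530 ÷ 48 = 20386 full seconds, remainder 2 frames.
20386 s = 5 h 39 min 46 s.
Timecode: 05:39:46:02.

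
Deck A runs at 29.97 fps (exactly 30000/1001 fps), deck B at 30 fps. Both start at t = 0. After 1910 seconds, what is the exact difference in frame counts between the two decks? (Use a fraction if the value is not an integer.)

57300/1001 frames

A emits 30000/1001 × 1910 = 57300000/1001 frames; B emits 30 × 1910 = 57300.
Difference = 57300/1001 frames (≈ 57.2428); B is ahead of A.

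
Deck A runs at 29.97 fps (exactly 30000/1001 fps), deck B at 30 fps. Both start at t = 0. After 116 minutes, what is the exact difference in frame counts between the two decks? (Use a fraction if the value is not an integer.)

208800/1001 frames

116 min = 6960 s.
A emits 30000/1001 × 6960 = 208800000/1001 frames; B emits 30 × 6960 = 208800.
Difference = 208800/1001 frames (≈ 208.5914); B is ahead of A.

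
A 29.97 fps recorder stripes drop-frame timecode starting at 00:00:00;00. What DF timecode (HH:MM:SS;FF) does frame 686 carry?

00:00:22;26

Each 10-minute DF block holds 10 × 60 × 30 − 9 × 2 = 17982 frames. 686 ÷ 17982 → 0 full blocks, remainder 686.
Within the partial block the first minute is 1800 frames and each further minute 1798, so 0 further minute boundaries passed. Total skipped labels = 18 × 0 + 2 × 0 = 0.
Non-drop label index = 686 + 0 = 686; at 30 labels/s that is 00:00:22:26, i.e. DF 00:00:22;26.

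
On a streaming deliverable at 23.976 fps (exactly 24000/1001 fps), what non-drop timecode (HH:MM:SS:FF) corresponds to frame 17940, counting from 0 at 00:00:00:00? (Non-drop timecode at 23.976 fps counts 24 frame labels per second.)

00:12:27:12

17940 ÷ 24 = 747 full seconds, remainder 12 frames.
747 s = 0 h 12 min 27 s.
Timecode: 00:12:27:12.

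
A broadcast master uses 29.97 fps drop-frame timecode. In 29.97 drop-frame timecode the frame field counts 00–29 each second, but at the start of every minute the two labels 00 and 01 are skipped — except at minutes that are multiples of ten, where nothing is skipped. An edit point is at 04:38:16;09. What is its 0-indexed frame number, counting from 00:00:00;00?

500387

As if non-drop at 30 labels/s: (4 × 3600 + 38 × 60 + 16) × 30 + 9 = 500889.
Minute boundaries passed: 278; those not divisible by 10: 278 − 27 = 251; dropped labels = 2 × 251 = 502.
Actual frame index = 500889 − 502 = 500387.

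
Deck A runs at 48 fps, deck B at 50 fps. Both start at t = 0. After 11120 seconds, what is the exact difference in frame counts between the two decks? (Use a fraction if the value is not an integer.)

A emits 48 × 11120 = 533760 frames; B emits 50 × 11120 = 556000.
Difference = 22240 frames; B is ahead of A.

22240 frames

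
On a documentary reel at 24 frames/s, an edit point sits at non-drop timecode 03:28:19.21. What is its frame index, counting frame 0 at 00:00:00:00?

frame 299997

Total seconds to the label: (3 × 3600 + 28 × 60 + 19) = 12499.
Frame index = 12499 × 24 + 21 = 299997.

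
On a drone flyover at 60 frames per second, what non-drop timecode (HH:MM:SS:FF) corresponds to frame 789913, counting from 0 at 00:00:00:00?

03:39:25:13

789913 ÷ 60 = 13165 full seconds, remainder 13 frames.
13165 s = 3 h 39 min 25 s.
Timecode: 03:39:25:13.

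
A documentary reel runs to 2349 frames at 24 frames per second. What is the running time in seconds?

97.875 seconds

Running time = 2349 / (24) = 97.875 s.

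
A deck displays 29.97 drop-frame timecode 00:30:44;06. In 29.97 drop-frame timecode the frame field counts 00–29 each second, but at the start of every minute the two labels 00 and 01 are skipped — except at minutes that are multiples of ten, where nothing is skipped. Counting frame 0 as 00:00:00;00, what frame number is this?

Complete 10-minute blocks: 3, each 17982 frames → 53946.
Remaining 0 whole minutes in the current block: 0 frames.
Within the current minute: 44 × 30 + 6 = 1326. Total = 53946 + 0 + 1326 = 55272.

55272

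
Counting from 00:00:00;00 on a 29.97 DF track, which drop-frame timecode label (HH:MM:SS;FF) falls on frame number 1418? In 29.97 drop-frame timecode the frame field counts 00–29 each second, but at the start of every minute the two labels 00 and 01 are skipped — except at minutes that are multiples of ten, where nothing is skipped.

00:00:47;08

Ten DF minutes hold 17982 frames, so frame 1418 lies in block 0 (frames 0–17981) with 1418 frames into that block.
The block's first minute is 1800 frames and the rest 1798 each; 1418 frames reaches minute 0, so 0 × 18 + 0 × 2 = 0 labels have been skipped so far.
Adding those back, label number 1418 + 0 = 1418 at 30 labels/s is 47 s + 8 f = 0 h 0 min 47 s frame 8, i.e. 00:00:47;08.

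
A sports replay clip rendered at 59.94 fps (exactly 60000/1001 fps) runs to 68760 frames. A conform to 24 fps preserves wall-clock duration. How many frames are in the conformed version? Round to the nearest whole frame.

Frames at target rate = 68760 × (24) / (60000/1001) = 3441438/125 ≈ 27531.504.
Nearest whole frame: 27532.

27532 frames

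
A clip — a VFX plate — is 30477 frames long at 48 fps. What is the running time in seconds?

634.9375 seconds

Running time = 30477 / (48) = 634.9375 s.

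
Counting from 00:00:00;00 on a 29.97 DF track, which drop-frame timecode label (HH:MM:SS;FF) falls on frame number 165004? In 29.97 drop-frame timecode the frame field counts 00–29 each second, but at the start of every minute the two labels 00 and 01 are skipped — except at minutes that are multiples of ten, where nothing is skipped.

01:31:45;18

Each 10-minute DF block holds 10 × 60 × 30 − 9 × 2 = 17982 frames. 165004 ÷ 17982 → 9 full blocks, remainder 3166.
Within the partial block the first minute is 1800 frames and each further minute 1798, so 1 further minute boundary passed. Total skipped labels = 18 × 9 + 2 × 1 = 164.
Non-drop label index = 165004 + 164 = 165168; at 30 labels/s that is 01:31:45:18, i.e. DF 01:31:45;18.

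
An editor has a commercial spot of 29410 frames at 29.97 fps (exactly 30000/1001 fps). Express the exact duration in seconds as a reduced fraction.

2943941/3000 seconds

Running time = 29410 ÷ (30000/1001) = 29410 × 1001/30000 = 2943941/3000 s.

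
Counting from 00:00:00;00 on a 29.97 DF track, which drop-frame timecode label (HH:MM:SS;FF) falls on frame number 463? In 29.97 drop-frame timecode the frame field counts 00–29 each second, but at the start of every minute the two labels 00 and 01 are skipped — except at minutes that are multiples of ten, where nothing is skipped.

00:00:15;13

Ten DF minutes hold 17982 frames, so frame 463 lies in block 0 (frames 0–17981) with 463 frames into that block.
The block's first minute is 1800 frames and the rest 1798 each; 463 frames reaches minute 0, so 0 × 18 + 0 × 2 = 0 labels have been skipped so far.
Adding those back, label number 463 + 0 = 463 at 30 labels/s is 15 s + 13 f = 0 h 0 min 15 s frame 13, i.e. 00:00:15;13.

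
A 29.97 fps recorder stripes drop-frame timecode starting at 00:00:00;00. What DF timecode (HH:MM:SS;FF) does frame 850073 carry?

07:52:44;03

Each 10-minute DF block holds 10 × 60 × 30 − 9 × 2 = 17982 frames. 850073 ÷ 17982 → 47 full blocks, remainder 4919.
Within the partial block the first minute is 1800 frames and each further minute 1798, so 2 further minute boundaries passed. Total skipped labels = 18 × 47 + 2 × 2 = 850.
Non-drop label index = 850073 + 850 = 850923; at 30 labels/s that is 07:52:44:03, i.e. DF 07:52:44;03.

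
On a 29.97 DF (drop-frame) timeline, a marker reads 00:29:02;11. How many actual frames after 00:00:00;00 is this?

52217

Complete 10-minute blocks: 2, each 17982 frames → 35964.
Remaining 9 whole minutes in the current block: 1800 + 8 × 1798 = 16184 frames.
Within the current minute: 2 × 30 + 11 − 2 = 69 (labels ;00/;01 skipped at this minute). Total = 35964 + 16184 + 69 = 52217.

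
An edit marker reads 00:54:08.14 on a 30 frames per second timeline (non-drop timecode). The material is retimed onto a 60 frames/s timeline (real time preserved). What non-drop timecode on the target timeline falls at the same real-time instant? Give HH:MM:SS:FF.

00:54:08:28

Source frame index: (0×3600 + 54×60 + 8) × 30 + 14 = 97454.
Real time: 97454 / (30) = 48727/15 s.
Target frame: (48727/15) × (60) = 194908.
At 60 labels/s: frame 194908 → 00:54:08:28.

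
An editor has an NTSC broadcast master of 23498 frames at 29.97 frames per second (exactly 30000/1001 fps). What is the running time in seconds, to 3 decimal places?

784.050 seconds

Running time = 23498 × 1001/30000 = 11760749/15000 s ≈ 784.050 s.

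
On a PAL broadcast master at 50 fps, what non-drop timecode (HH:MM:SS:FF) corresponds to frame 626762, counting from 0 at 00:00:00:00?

626762 ÷ 50 = 12535 full seconds, remainder 12 frames.
12535 s = 3 h 28 min 55 s.
Timecode: 03:28:55:12.

03:28:55:12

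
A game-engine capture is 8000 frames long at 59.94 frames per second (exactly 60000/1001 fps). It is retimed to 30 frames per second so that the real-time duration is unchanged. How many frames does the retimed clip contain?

4004 frames

Target frames = source frames × (target rate / source rate) = 8000 × (30)/(60000/1001) = 8000 × 1001/2000 = 4004.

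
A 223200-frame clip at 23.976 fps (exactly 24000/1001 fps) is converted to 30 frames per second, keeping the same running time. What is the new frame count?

Target frames = source frames × (target rate / source rate) = 223200 × (30)/(24000/1001) = 223200 × 1001/800 = 279279.

279279 frames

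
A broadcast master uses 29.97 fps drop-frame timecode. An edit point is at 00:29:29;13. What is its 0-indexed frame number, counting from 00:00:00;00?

53029

As if non-drop at 30 labels/s: (0 × 3600 + 29 × 60 + 29) × 30 + 13 = 53083.
Minute boundaries passed: 29; those not divisible by 10: 29 − 2 = 27; dropped labels = 2 × 27 = 54.
Actual frame index = 53083 − 54 = 53029.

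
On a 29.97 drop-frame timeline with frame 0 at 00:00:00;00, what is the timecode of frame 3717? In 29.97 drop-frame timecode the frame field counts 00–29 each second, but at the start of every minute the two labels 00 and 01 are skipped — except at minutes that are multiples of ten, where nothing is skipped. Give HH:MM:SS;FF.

Each 10-minute DF block holds 10 × 60 × 30 − 9 × 2 = 17982 frames. 3717 ÷ 17982 → 0 full blocks, remainder 3717.
Within the partial block the first minute is 1800 frames and each further minute 1798, so 2 further minute boundaries passed. Total skipped labels = 18 × 0 + 2 × 2 = 4.
Non-drop label index = 3717 + 4 = 3721; at 30 labels/s that is 00:02:04:01, i.e. DF 00:02:04;01.

00:02:04;01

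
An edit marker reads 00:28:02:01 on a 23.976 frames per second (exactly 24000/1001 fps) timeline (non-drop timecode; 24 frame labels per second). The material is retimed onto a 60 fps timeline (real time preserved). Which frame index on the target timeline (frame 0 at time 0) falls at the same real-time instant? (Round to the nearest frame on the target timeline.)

Source frame index: (0×3600 + 28×60 + 2) × 24 + 1 = 40369.
Real time: 40369 / (24000/1001) = 40409369/24000 s.
Target frame: (40409369/24000) × (60) = 40409369/400 ≈ 101023.423 → 101023.

frame 101023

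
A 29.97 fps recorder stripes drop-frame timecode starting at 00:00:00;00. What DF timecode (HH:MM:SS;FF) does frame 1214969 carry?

Each 10-minute DF block holds 10 × 60 × 30 − 9 × 2 = 17982 frames. 1214969 ÷ 17982 → 67 full blocks, remainder 10175.
Within the partial block the first minute is 1800 frames and each further minute 1798, so 5 further minute boundaries passed. Total skipped labels = 18 × 67 + 2 × 5 = 1216.
Non-drop label index = 1214969 + 1216 = 1216185; at 30 labels/s that is 11:15:39:15, i.e. DF 11:15:39;15.

11:15:39;15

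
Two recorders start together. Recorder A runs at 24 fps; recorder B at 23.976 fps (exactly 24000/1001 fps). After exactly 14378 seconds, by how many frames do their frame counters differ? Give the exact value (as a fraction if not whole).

3792/11 frames

A emits 24 × 14378 = 345072 frames; B emits 24000/1001 × 14378 = 3792000/11.
Difference = 3792/11 frames (≈ 344.7273); B is behind A.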